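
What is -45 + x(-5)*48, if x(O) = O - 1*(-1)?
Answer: -237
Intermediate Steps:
x(O) = 1 + O (x(O) = O + 1 = 1 + O)
-45 + x(-5)*48 = -45 + (1 - 5)*48 = -45 - 4*48 = -45 - 192 = -237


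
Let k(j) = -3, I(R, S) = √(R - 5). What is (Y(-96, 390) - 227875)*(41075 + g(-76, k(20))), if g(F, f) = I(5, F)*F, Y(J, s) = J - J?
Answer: -9359965625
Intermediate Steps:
I(R, S) = √(-5 + R)
Y(J, s) = 0
g(F, f) = 0 (g(F, f) = √(-5 + 5)*F = √0*F = 0*F = 0)
(Y(-96, 390) - 227875)*(41075 + g(-76, k(20))) = (0 - 227875)*(41075 + 0) = -227875*41075 = -9359965625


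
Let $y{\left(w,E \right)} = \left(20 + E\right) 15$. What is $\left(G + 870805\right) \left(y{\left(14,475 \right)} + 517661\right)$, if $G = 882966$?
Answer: $920880599306$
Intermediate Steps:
$y{\left(w,E \right)} = 300 + 15 E$
$\left(G + 870805\right) \left(y{\left(14,475 \right)} + 517661\right) = \left(882966 + 870805\right) \left(\left(300 + 15 \cdot 475\right) + 517661\right) = 1753771 \left(\left(300 + 7125\right) + 517661\right) = 1753771 \left(7425 + 517661\right) = 1753771 \cdot 525086 = 920880599306$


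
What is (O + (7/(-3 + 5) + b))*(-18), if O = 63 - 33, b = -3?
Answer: -549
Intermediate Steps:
O = 30
(O + (7/(-3 + 5) + b))*(-18) = (30 + (7/(-3 + 5) - 3))*(-18) = (30 + (7/2 - 3))*(-18) = (30 + 1/2)*(-18) = (61/2)*(-18) = -549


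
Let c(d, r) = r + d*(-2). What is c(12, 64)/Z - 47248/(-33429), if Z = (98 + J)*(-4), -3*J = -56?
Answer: 1553393/1170015 ≈ 1.3277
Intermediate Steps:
J = 56/3 (J = -1/3*(-56) = 56/3 ≈ 18.667)
c(d, r) = r - 2*d
Z = -1400/3 (Z = (98 + 56/3)*(-4) = (350/3)*(-4) = -1400/3 ≈ -466.67)
c(12, 64)/Z - 47248/(-33429) = (64 - 2*12)/(-1400/3) - 47248/(-33429) = (64 - 24)*(-3/1400) - 47248*(-1/33429) = 40*(-3/1400) + 47248/33429 = -3/35 + 47248/33429 = 1553393/1170015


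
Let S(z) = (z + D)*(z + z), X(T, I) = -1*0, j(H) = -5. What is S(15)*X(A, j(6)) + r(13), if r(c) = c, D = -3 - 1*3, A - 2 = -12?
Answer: 13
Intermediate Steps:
A = -10 (A = 2 - 12 = -10)
D = -6 (D = -3 - 3 = -6)
X(T, I) = 0
S(z) = 2*z*(-6 + z) (S(z) = (z - 6)*(z + z) = (-6 + z)*(2*z) = 2*z*(-6 + z))
S(15)*X(A, j(6)) + r(13) = (2*15*(-6 + 15))*0 + 13 = (2*15*9)*0 + 13 = 270*0 + 13 = 0 + 13 = 13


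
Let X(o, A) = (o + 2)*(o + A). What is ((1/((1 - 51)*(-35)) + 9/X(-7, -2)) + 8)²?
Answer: 205951201/3062500 ≈ 67.249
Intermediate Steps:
X(o, A) = (2 + o)*(A + o)
((1/((1 - 51)*(-35)) + 9/X(-7, -2)) + 8)² = ((1/((1 - 51)*(-35)) + 9/((-7)² + 2*(-2) + 2*(-7) - 2*(-7))) + 8)² = ((-1/35/(-50) + 9/(49 - 4 - 14 + 14)) + 8)² = ((-1/50*(-1/35) + 9/45) + 8)² = ((1/1750 + 9*(1/45)) + 8)² = ((1/1750 + ⅕) + 8)² = (351/1750 + 8)² = (14351/1750)² = 205951201/3062500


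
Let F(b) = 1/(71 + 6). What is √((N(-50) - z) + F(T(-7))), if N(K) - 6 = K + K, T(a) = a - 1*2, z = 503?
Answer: 52*I*√1309/77 ≈ 24.433*I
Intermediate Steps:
T(a) = -2 + a (T(a) = a - 2 = -2 + a)
F(b) = 1/77
N(K) = 6 + 2*K (N(K) = 6 + (K + K) = 6 + 2*K)
√((N(-50) - z) + F(T(-7))) = √(((6 + 2*(-50)) - 1*503) + 1/77) = √(((6 - 100) - 503) + 1/77) = √((-94 - 503) + 1/77) = √(-597 + 1/77) = √(-45968/77) = 52*I*√1309/77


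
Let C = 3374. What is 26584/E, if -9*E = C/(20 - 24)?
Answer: 478512/1687 ≈ 283.65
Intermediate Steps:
E = 1687/18 (E = -3374/(9*(20 - 24)) = -3374/(9*(-4)) = -(-1)*3374/36 = -1/9*(-1687/2) = 1687/18 ≈ 93.722)
26584/E = 26584/(1687/18) = 26584*(18/1687) = 478512/1687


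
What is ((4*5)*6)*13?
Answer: 1560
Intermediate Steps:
((4*5)*6)*13 = (20*6)*13 = 120*13 = 1560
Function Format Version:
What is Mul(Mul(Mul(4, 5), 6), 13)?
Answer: 1560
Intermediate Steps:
Mul(Mul(Mul(4, 5), 6), 13) = Mul(Mul(20, 6), 13) = Mul(120, 13) = 1560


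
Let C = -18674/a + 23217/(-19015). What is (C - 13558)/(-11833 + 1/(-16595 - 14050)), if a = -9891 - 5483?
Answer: 6073075342578303/5300388489984523 ≈ 1.1458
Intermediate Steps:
a = -15374
C = -926024/146168305 (C = -18674/(-15374) + 23217/(-19015) = -18674*(-1/15374) + 23217*(-1/19015) = 9337/7687 - 23217/19015 = -926024/146168305 ≈ -0.0063353)
(C - 13558)/(-11833 + 1/(-16595 - 14050)) = (-926024/146168305 - 13558)/(-11833 + 1/(-16595 - 14050)) = -1981750805214/(146168305*(-11833 + 1/(-30645))) = -1981750805214/(146168305*(-11833 - 1/30645)) = -1981750805214/(146168305*(-362622286/30645)) = -1981750805214/146168305*(-30645/362622286) = 6073075342578303/5300388489984523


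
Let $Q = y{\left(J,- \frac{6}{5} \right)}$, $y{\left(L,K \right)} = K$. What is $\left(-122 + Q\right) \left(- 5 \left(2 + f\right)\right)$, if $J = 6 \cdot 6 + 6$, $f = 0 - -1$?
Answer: $1848$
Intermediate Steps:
$f = 1$ ($f = 0 + 1 = 1$)
$J = 42$ ($J = 36 + 6 = 42$)
$Q = - \frac{6}{5} \approx -1.2$
$\left(-122 + Q\right) \left(- 5 \left(2 + f\right)\right) = \left(-122 - \frac{6}{5}\right) \left(- 5 \left(2 + 1\right)\right) = - \frac{616 \left(\left(-5\right) 3\right)}{5} = \left(- \frac{616}{5}\right) \left(-15\right) = 1848$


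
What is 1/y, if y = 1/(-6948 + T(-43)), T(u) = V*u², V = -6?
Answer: -18042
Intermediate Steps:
T(u) = -6*u²
y = -1/18042 (y = 1/(-6948 - 6*(-43)²) = 1/(-6948 - 6*1849) = 1/(-6948 - 11094) = 1/(-18042) = -1/18042 ≈ -5.5426e-5)
1/y = 1/(-1/18042) = -18042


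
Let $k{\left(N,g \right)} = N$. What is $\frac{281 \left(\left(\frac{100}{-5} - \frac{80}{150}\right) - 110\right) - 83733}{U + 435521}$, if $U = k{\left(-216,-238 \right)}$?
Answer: $- \frac{1806193}{6529575} \approx -0.27662$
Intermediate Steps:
$U = -216$
$\frac{281 \left(\left(\frac{100}{-5} - \frac{80}{150}\right) - 110\right) - 83733}{U + 435521} = \frac{281 \left(\left(\frac{100}{-5} - \frac{80}{150}\right) - 110\right) - 83733}{-216 + 435521} = \frac{281 \left(\left(100 \left(- \frac{1}{5}\right) - \frac{8}{15}\right) - 110\right) - 83733}{435305} = \left(281 \left(\left(-20 - \frac{8}{15}\right) - 110\right) - 83733\right) \frac{1}{435305} = \left(281 \left(- \frac{308}{15} - 110\right) - 83733\right) \frac{1}{435305} = \left(281 \left(- \frac{1958}{15}\right) - 83733\right) \frac{1}{435305} = \left(- \frac{550198}{15} - 83733\right) \frac{1}{435305} = \left(- \frac{1806193}{15}\right) \frac{1}{435305} = - \frac{1806193}{6529575}$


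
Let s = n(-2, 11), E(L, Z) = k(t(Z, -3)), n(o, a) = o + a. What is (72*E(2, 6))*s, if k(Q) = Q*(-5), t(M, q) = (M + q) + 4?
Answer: -22680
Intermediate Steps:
t(M, q) = 4 + M + q
n(o, a) = a + o
k(Q) = -5*Q
E(L, Z) = -5 - 5*Z (E(L, Z) = -5*(4 + Z - 3) = -5*(1 + Z) = -5 - 5*Z)
s = 9 (s = 11 - 2 = 9)
(72*E(2, 6))*s = (72*(-5 - 5*6))*9 = (72*(-5 - 30))*9 = (72*(-35))*9 = -2520*9 = -22680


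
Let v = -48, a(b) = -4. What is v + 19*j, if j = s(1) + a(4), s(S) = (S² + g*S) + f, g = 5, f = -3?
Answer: -67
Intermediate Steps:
s(S) = -3 + S² + 5*S (s(S) = (S² + 5*S) - 3 = -3 + S² + 5*S)
j = -1 (j = (-3 + 1² + 5*1) - 4 = (-3 + 1 + 5) - 4 = 3 - 4 = -1)
v + 19*j = -48 + 19*(-1) = -48 - 19 = -67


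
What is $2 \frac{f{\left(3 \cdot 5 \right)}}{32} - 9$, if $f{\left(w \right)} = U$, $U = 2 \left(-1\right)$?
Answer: $- \frac{73}{8} \approx -9.125$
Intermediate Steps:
$U = -2$
$f{\left(w \right)} = -2$
$2 \frac{f{\left(3 \cdot 5 \right)}}{32} - 9 = 2 \left(- \frac{2}{32}\right) - 9 = 2 \left(\left(-2\right) \frac{1}{32}\right) - 9 = 2 \left(- \frac{1}{16}\right) - 9 = - \frac{1}{8} - 9 = - \frac{73}{8}$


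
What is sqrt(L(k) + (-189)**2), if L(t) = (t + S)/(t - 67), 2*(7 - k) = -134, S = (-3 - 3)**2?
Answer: sqrt(1751099)/7 ≈ 189.04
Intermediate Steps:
S = 36 (S = (-6)**2 = 36)
k = 74 (k = 7 - 1/2*(-134) = 7 + 67 = 74)
L(t) = (36 + t)/(-67 + t) (L(t) = (t + 36)/(t - 67) = (36 + t)/(-67 + t))
sqrt(L(k) + (-189)**2) = sqrt((36 + 74)/(-67 + 74) + (-189)**2) = sqrt(110/7 + 35721) = sqrt(250157/7) = sqrt(1751099)/7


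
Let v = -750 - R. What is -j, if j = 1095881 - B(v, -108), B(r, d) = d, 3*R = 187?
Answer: -1095989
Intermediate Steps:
R = 187/3 (R = (⅓)*187 = 187/3 ≈ 62.333)
v = -2437/3 (v = -750 - 1*187/3 = -750 - 187/3 = -2437/3 ≈ -812.33)
j = 1095989 (j = 1095881 - 1*(-108) = 1095881 + 108 = 1095989)
-j = -1*1095989 = -1095989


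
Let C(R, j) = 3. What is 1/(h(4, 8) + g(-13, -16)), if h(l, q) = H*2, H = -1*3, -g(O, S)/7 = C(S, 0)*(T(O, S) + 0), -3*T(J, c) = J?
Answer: -1/97 ≈ -0.010309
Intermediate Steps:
T(J, c) = -J/3
g(O, S) = 7*O (g(O, S) = -21*(-O/3 + 0) = -21*(-O/3) = -(-7)*O = 7*O)
H = -3
h(l, q) = -6 (h(l, q) = -3*2 = -6)
1/(h(4, 8) + g(-13, -16)) = 1/(-6 + 7*(-13)) = 1/(-6 - 91) = 1/(-97) = -1/97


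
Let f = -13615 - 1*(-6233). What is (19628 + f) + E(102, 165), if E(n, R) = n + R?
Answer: 12513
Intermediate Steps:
f = -7382 (f = -13615 + 6233 = -7382)
E(n, R) = R + n
(19628 + f) + E(102, 165) = (19628 - 7382) + (165 + 102) = 12246 + 267 = 12513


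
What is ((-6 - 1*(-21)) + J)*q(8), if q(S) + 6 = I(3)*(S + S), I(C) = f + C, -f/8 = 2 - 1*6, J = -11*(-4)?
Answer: 32686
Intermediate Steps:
J = 44
f = 32 (f = -8*(2 - 1*6) = -8*(2 - 6) = -8*(-4) = 32)
I(C) = 32 + C
q(S) = -6 + 70*S (q(S) = -6 + (32 + 3)*(S + S) = -6 + 35*(2*S) = -6 + 70*S)
((-6 - 1*(-21)) + J)*q(8) = ((-6 - 1*(-21)) + 44)*(-6 + 70*8) = ((-6 + 21) + 44)*(-6 + 560) = (15 + 44)*554 = 59*554 = 32686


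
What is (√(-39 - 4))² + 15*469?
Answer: 6992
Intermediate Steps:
(√(-39 - 4))² + 15*469 = (√(-43))² + 7035 = (I*√43)² + 7035 = -43 + 7035 = 6992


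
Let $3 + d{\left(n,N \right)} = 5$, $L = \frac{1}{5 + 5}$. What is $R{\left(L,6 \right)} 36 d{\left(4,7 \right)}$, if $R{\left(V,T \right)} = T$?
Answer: $432$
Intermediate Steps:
$L = \frac{1}{10} \approx 0.1$
$d{\left(n,N \right)} = 2$ ($d{\left(n,N \right)} = -3 + 5 = 2$)
$R{\left(L,6 \right)} 36 d{\left(4,7 \right)} = 6 \cdot 36 \cdot 2 = 216 \cdot 2 = 432$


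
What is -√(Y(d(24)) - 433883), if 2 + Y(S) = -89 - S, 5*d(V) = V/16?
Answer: -I*√43397430/10 ≈ -658.77*I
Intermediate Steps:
d(V) = V/80 (d(V) = (V/16)/5 = V/80)
Y(S) = -91 - S (Y(S) = -2 + (-89 - S) = -91 - S)
-√(Y(d(24)) - 433883) = -√((-91 - 24/80) - 433883) = -√((-91 - 1*3/10) - 433883) = -√((-91 - 3/10) - 433883) = -√(-913/10 - 433883) = -√(-4339743/10) = -I*√43397430/10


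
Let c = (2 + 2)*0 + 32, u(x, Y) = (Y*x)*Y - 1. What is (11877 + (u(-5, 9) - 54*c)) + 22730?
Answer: 32473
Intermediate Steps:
u(x, Y) = -1 + x*Y² (u(x, Y) = x*Y² - 1 = -1 + x*Y²)
c = 32 (c = 4*0 + 32 = 0 + 32 = 32)
(11877 + (u(-5, 9) - 54*c)) + 22730 = (11877 + ((-1 - 5*9²) - 54*32)) + 22730 = (11877 + ((-1 - 5*81) - 1728)) + 22730 = (11877 + ((-1 - 405) - 1728)) + 22730 = (11877 + (-406 - 1728)) + 22730 = (11877 - 2134) + 22730 = 9743 + 22730 = 32473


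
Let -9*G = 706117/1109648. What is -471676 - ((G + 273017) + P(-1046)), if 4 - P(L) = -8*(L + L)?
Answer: -7270023503435/9986832 ≈ -7.2796e+5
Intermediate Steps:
P(L) = 4 + 16*L (P(L) = 4 - (-8)*(L + L) = 4 - (-8)*2*L = 4 - (-16)*L = 4 + 16*L)
G = -706117/9986832 (G = -706117/(9*1109648) = -⅑*706117/1109648 = -706117/9986832 ≈ -0.070705)
-471676 - ((G + 273017) + P(-1046)) = -471676 - ((-706117/9986832 + 273017) + (4 + 16*(-1046))) = -471676 - (2726574206027/9986832 + (4 - 16736)) = -471676 - (2726574206027/9986832 - 16732) = -471676 - 1*2559474533003/9986832 = -471676 - 2559474533003/9986832 = -7270023503435/9986832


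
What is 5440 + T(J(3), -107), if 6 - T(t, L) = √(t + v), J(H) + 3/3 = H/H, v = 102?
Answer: 5446 - √102 ≈ 5435.9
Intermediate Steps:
J(H) = 0 (J(H) = -1 + H/H = -1 + 1 = 0)
T(t, L) = 6 - √(102 + t) (T(t, L) = 6 - √(t + 102) = 6 - √(102 + t))
5440 + T(J(3), -107) = 5440 + (6 - √(102 + 0)) = 5440 + (6 - √102) = 5446 - √102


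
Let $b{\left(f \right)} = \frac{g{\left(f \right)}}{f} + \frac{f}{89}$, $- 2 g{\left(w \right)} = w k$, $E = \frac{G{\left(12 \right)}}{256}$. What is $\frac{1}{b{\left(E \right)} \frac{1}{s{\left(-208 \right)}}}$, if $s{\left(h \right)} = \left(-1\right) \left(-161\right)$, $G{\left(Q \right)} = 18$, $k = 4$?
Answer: $- \frac{1834112}{22775} \approx -80.532$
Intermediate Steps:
$s{\left(h \right)} = 161$
$E = \frac{9}{128}$ ($E = \frac{18}{256} = 18 \cdot \frac{1}{256} = \frac{9}{128} \approx 0.070313$)
$g{\left(w \right)} = - 2 w$ ($g{\left(w \right)} = - \frac{w 4}{2} = - \frac{4 w}{2} = - 2 w$)
$b{\left(f \right)} = -2 + \frac{f}{89}$ ($b{\left(f \right)} = \frac{\left(-2\right) f}{f} + \frac{f}{89} = -2 + f \frac{1}{89} = -2 + \frac{f}{89}$)
$\frac{1}{b{\left(E \right)} \frac{1}{s{\left(-208 \right)}}} = \frac{1}{\left(-2 + \frac{1}{89} \cdot \frac{9}{128}\right) \frac{1}{161}} = \frac{1}{\left(-2 + \frac{9}{11392}\right) \frac{1}{161}} = \frac{1}{\left(- \frac{22775}{11392}\right) \frac{1}{161}} = \frac{1}{- \frac{22775}{1834112}} = - \frac{1834112}{22775}$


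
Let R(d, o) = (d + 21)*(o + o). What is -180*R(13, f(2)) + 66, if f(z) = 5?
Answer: -61134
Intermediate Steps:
R(d, o) = 2*o*(21 + d) (R(d, o) = (21 + d)*(2*o) = 2*o*(21 + d))
-180*R(13, f(2)) + 66 = -360*5*(21 + 13) + 66 = -360*5*34 + 66 = -180*340 + 66 = -61200 + 66 = -61134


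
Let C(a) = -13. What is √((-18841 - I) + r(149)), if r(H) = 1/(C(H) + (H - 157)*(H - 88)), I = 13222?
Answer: 2*I*√2011961391/501 ≈ 179.06*I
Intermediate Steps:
r(H) = 1/(-13 + (-157 + H)*(-88 + H)) (r(H) = 1/(-13 + (H - 157)*(H - 88)) = 1/(-13 + (-157 + H)*(-88 + H)))
√((-18841 - I) + r(149)) = √((-18841 - 1*13222) + 1/(13803 + 149² - 245*149)) = √((-18841 - 13222) + 1/(13803 + 22201 - 36505)) = √(-32063 + 1/(-501)) = √(-32063 - 1/501) = √(-16063564/501) = 2*I*√2011961391/501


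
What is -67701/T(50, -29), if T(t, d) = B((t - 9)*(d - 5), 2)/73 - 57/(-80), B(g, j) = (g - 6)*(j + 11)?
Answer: 395373840/1451839 ≈ 272.33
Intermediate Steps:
B(g, j) = (-6 + g)*(11 + j)
T(t, d) = -2079/5840 + 13*(-9 + t)*(-5 + d)/73 (T(t, d) = (-66 - 6*2 + 11*((t - 9)*(d - 5)) + ((t - 9)*(d - 5))*2)/73 - 57/(-80) = (-66 - 12 + 11*((-9 + t)*(-5 + d)) + ((-9 + t)*(-5 + d))*2)*(1/73) - 57*(-1/80) = (-66 - 12 + 11*(-9 + t)*(-5 + d) + 2*(-9 + t)*(-5 + d))*(1/73) + 57/80 = (-78 + 13*(-9 + t)*(-5 + d))*(1/73) + 57/80 = (-78/73 + 13*(-9 + t)*(-5 + d)/73) + 57/80 = -2079/5840 + 13*(-9 + t)*(-5 + d)/73)
-67701/T(50, -29) = -67701/(44721/5840 - 117/73*(-29) - 65/73*50 + (13/73)*(-29)*50) = -67701/(44721/5840 + 3393/73 - 3250/73 - 18850/73) = -67701/(-1451839/5840) = -67701*(-5840/1451839) = 395373840/1451839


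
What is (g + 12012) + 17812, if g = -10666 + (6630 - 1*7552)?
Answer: 18236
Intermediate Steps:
g = -11588 (g = -10666 + (6630 - 7552) = -10666 - 922 = -11588)
(g + 12012) + 17812 = (-11588 + 12012) + 17812 = 424 + 17812 = 18236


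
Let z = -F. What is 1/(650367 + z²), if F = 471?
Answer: 1/872208 ≈ 1.1465e-6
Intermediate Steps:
z = -471 (z = -1*471 = -471)
1/(650367 + z²) = 1/(650367 + (-471)²) = 1/(650367 + 221841) = 1/872208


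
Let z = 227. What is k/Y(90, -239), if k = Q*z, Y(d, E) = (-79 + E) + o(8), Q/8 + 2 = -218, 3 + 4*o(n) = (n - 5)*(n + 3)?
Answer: 799040/621 ≈ 1286.7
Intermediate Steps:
o(n) = -¾ + (-5 + n)*(3 + n)/4 (o(n) = -¾ + ((n - 5)*(n + 3))/4 = -¾ + ((-5 + n)*(3 + n))/4 = -¾ + (-5 + n)*(3 + n)/4)
Q = -1760 (Q = -16 + 8*(-218) = -16 - 1744 = -1760)
Y(d, E) = -143/2 + E (Y(d, E) = (-79 + E) + (-9/2 - ½*8 + (¼)*8²) = (-79 + E) + (-9/2 - 4 + (¼)*64) = (-79 + E) + (-9/2 - 4 + 16) = (-79 + E) + 15/2 = -143/2 + E)
k = -399520 (k = -1760*227 = -399520)
k/Y(90, -239) = -399520/(-143/2 - 239) = -399520/(-621/2) = -399520*(-2/621) = 799040/621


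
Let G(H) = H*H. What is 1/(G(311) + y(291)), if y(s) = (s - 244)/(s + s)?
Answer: 582/56291669 ≈ 1.0339e-5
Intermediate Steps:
G(H) = H²
y(s) = (-244 + s)/(2*s) (y(s) = (-244 + s)/((2*s)) = (-244 + s)*(1/(2*s)) = (-244 + s)/(2*s))
1/(G(311) + y(291)) = 1/(311² + (½)*(-244 + 291)/291) = 1/(96721 + (½)*(1/291)*47) = 1/(96721 + 47/582) = 1/(56291669/582) = 582/56291669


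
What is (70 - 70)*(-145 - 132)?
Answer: 0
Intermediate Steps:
(70 - 70)*(-145 - 132) = 0*(-277) = 0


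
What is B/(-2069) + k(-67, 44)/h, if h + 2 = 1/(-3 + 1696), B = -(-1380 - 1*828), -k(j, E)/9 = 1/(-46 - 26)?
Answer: -63295457/56028520 ≈ -1.1297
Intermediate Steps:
k(j, E) = 1/8 (k(j, E) = -9/(-46 - 26) = -9/(-72) = -9*(-1/72) = 1/8)
B = 2208 (B = -(-1380 - 828) = -1*(-2208) = 2208)
h = -3385/1693 (h = -2 + 1/(-3 + 1696) = -2 + 1/1693 = -3385/1693 ≈ -1.9994)
B/(-2069) + k(-67, 44)/h = 2208/(-2069) + 1/(8*(-3385/1693)) = 2208*(-1/2069) + (1/8)*(-1693/3385) = -2208/2069 - 1693/27080 = -63295457/56028520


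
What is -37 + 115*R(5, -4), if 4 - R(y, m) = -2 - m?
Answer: 193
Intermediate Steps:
R(y, m) = 6 + m (R(y, m) = 4 - (-2 - m) = 4 + (2 + m) = 6 + m)
-37 + 115*R(5, -4) = -37 + 115*(6 - 4) = -37 + 115*2 = -37 + 230 = 193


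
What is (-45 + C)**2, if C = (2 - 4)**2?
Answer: 1681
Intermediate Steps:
C = 4 (C = (-2)**2 = 4)
(-45 + C)**2 = (-45 + 4)**2 = (-41)**2 = 1681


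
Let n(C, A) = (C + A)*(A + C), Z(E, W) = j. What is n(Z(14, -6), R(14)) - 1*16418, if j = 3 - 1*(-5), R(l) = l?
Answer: -15934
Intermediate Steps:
j = 8 (j = 3 + 5 = 8)
Z(E, W) = 8
n(C, A) = (A + C)² (n(C, A) = (A + C)*(A + C) = (A + C)²)
n(Z(14, -6), R(14)) - 1*16418 = (14 + 8)² - 1*16418 = 22² - 16418 = 484 - 16418 = -15934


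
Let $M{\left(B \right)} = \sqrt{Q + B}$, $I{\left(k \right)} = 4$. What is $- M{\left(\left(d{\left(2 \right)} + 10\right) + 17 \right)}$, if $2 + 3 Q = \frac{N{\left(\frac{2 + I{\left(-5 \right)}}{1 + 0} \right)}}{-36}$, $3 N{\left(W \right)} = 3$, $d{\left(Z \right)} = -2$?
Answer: $- \frac{\sqrt{7881}}{18} \approx -4.9319$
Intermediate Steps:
$N{\left(W \right)} = 1$ ($N{\left(W \right)} = \frac{1}{3} \cdot 3 = 1$)
$Q = - \frac{73}{108}$ ($Q = - \frac{2}{3} + \frac{1 \frac{1}{-36}}{3} = - \frac{2}{3} + \frac{1 \left(- \frac{1}{36}\right)}{3} = - \frac{2}{3} + \frac{1}{3} \left(- \frac{1}{36}\right) = - \frac{2}{3} - \frac{1}{108} = - \frac{73}{108} \approx -0.67593$)
$M{\left(B \right)} = \sqrt{- \frac{73}{108} + B}$
$- M{\left(\left(d{\left(2 \right)} + 10\right) + 17 \right)} = - \frac{\sqrt{-219 + 324 \left(\left(-2 + 10\right) + 17\right)}}{18} = - \frac{\sqrt{-219 + 324 \left(8 + 17\right)}}{18} = - \frac{\sqrt{-219 + 324 \cdot 25}}{18} = - \frac{\sqrt{-219 + 8100}}{18} = - \frac{\sqrt{7881}}{18}$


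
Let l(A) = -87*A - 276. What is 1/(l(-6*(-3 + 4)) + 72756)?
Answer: 1/73002 ≈ 1.3698e-5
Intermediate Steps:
l(A) = -276 - 87*A
1/(l(-6*(-3 + 4)) + 72756) = 1/((-276 - (-522)*(-3 + 4)) + 72756) = 1/((-276 - (-522)) + 72756) = 1/((-276 - 87*(-6)) + 72756) = 1/((-276 + 522) + 72756) = 1/(246 + 72756) = 1/73002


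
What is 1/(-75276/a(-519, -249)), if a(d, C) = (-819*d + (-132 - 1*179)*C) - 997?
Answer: -501503/75276 ≈ -6.6622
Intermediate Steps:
a(d, C) = -997 - 819*d - 311*C (a(d, C) = (-819*d + (-132 - 179)*C) - 997 = (-819*d - 311*C) - 997 = -997 - 819*d - 311*C)
1/(-75276/a(-519, -249)) = 1/(-75276/(-997 - 819*(-519) - 311*(-249))) = 1/(-75276/(-997 + 425061 + 77439)) = 1/(-75276/501503) = -501503/75276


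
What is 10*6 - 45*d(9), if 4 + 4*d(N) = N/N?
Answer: 375/4 ≈ 93.750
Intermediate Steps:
d(N) = -3/4 (d(N) = -1 + (N/N)/4 = -1 + (1/4)*1 = -1 + 1/4 = -3/4)
10*6 - 45*d(9) = 10*6 - 45*(-3/4) = 60 + 135/4 = 375/4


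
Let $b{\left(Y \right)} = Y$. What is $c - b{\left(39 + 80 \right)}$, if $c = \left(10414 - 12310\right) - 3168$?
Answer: $-5183$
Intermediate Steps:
$c = -5064$ ($c = -1896 - 3168 = -5064$)
$c - b{\left(39 + 80 \right)} = -5064 - \left(39 + 80\right) = -5064 - 119 = -5183$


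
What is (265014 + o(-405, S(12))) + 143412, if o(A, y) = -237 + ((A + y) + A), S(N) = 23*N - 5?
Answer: 407650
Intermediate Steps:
S(N) = -5 + 23*N
o(A, y) = -237 + y + 2*A (o(A, y) = -237 + (y + 2*A) = -237 + y + 2*A)
(265014 + o(-405, S(12))) + 143412 = (265014 + (-237 + (-5 + 23*12) + 2*(-405))) + 143412 = (265014 + (-237 + (-5 + 276) - 810)) + 143412 = (265014 + (-237 + 271 - 810)) + 143412 = (265014 - 776) + 143412 = 264238 + 143412 = 407650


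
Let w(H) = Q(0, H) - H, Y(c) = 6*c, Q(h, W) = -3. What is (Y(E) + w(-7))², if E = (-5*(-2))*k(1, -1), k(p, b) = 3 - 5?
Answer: 13456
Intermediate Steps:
k(p, b) = -2
E = -20 (E = -5*(-2)*(-2) = 10*(-2) = -20)
w(H) = -3 - H
(Y(E) + w(-7))² = (6*(-20) + (-3 - 1*(-7)))² = (-120 + (-3 + 7))² = (-120 + 4)² = (-116)² = 13456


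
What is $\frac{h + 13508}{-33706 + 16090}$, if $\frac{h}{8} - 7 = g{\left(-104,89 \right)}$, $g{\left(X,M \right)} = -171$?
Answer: $- \frac{3049}{4404} \approx -0.69233$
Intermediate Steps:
$h = -1312$ ($h = 56 + 8 \left(-171\right) = 56 - 1368 = -1312$)
$\frac{h + 13508}{-33706 + 16090} = \frac{-1312 + 13508}{-33706 + 16090} = \frac{12196}{-17616} = 12196 \left(- \frac{1}{17616}\right) = - \frac{3049}{4404}$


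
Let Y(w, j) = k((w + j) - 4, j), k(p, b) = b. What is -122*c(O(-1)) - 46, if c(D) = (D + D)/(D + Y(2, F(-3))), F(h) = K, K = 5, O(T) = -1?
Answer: 15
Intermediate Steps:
F(h) = 5
Y(w, j) = j
c(D) = 2*D/(5 + D) (c(D) = (D + D)/(D + 5) = (2*D)/(5 + D) = 2*D/(5 + D))
-122*c(O(-1)) - 46 = -244*(-1)/(5 - 1) - 46 = -244*(-1)/4 - 46 = -122*(-½) - 46 = 61 - 46 = 15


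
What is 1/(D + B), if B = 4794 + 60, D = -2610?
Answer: 1/2244 ≈ 0.00044563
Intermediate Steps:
B = 4854
1/(D + B) = 1/(-2610 + 4854) = 1/2244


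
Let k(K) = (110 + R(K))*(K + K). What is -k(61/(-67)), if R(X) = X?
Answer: 891698/4489 ≈ 198.64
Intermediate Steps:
k(K) = 2*K*(110 + K) (k(K) = (110 + K)*(K + K) = (110 + K)*(2*K) = 2*K*(110 + K))
-k(61/(-67)) = -2*61/(-67)*(110 + 61/(-67)) = -2*61*(-1/67)*(110 + 61*(-1/67)) = -2*(-61)*(110 - 61/67)/67 = -2*(-61)*7309/(67*67) = -1*(-891698/4489) = 891698/4489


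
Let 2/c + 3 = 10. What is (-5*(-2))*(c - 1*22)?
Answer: -1520/7 ≈ -217.14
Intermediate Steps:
c = 2/7 (c = 2/(-3 + 10) = 2/7 ≈ 0.28571)
(-5*(-2))*(c - 1*22) = (-5*(-2))*(2/7 - 1*22) = 10*(2/7 - 22) = 10*(-152/7) = -1520/7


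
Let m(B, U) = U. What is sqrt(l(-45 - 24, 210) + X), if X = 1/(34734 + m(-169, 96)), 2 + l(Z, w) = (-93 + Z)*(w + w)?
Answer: I*sqrt(1019058229370)/3870 ≈ 260.85*I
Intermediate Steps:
l(Z, w) = -2 + 2*w*(-93 + Z) (l(Z, w) = -2 + (-93 + Z)*(w + w) = -2 + (-93 + Z)*(2*w) = -2 + 2*w*(-93 + Z))
X = 1/34830 (X = 1/(34734 + 96) = 1/34830 ≈ 2.8711e-5)
sqrt(l(-45 - 24, 210) + X) = sqrt((-2 - 186*210 + 2*(-45 - 24)*210) + 1/34830) = sqrt((-2 - 39060 + 2*(-69)*210) + 1/34830) = sqrt((-2 - 39060 - 28980) + 1/34830) = sqrt(-68042 + 1/34830) = sqrt(-2369902859/34830) = I*sqrt(1019058229370)/3870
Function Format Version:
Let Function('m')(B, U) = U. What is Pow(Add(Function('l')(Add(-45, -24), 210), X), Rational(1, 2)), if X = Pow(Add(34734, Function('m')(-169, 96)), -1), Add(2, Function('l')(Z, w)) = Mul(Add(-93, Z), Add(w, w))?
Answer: Mul(Rational(1, 3870), I, Pow(1019058229370, Rational(1, 2))) ≈ Mul(260.85, I)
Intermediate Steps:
Function('l')(Z, w) = Add(-2, Mul(2, w, Add(-93, Z))) (Function('l')(Z, w) = Add(-2, Mul(Add(-93, Z), Add(w, w))) = Add(-2, Mul(Add(-93, Z), Mul(2, w))) = Add(-2, Mul(2, w, Add(-93, Z))))
X = Rational(1, 34830) (X = Pow(Add(34734, 96), -1) = Pow(34830, -1) = Rational(1, 34830) ≈ 2.8711e-5)
Pow(Add(Function('l')(Add(-45, -24), 210), X), Rational(1, 2)) = Pow(Add(Add(-2, Mul(-186, 210), Mul(2, Add(-45, -24), 210)), Rational(1, 34830)), Rational(1, 2)) = Pow(Add(Add(-2, -39060, Mul(2, -69, 210)), Rational(1, 34830)), Rational(1, 2)) = Pow(Add(Add(-2, -39060, -28980), Rational(1, 34830)), Rational(1, 2)) = Pow(Add(-68042, Rational(1, 34830)), Rational(1, 2)) = Pow(Rational(-2369902859, 34830), Rational(1, 2)) = Mul(Rational(1, 3870), I, Pow(1019058229370, Rational(1, 2)))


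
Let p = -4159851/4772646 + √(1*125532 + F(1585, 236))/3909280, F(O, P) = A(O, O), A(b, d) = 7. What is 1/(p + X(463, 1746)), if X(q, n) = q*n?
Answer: 7816894709187992769275787916800/6319155235891849715168137977844745341 - 2473504600323883680*√125539/6319155235891849715168137977844745341 ≈ 1.2370e-6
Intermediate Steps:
F(O, P) = 7
X(q, n) = n*q
p = -1386617/1590882 + √125539/3909280 (p = -4159851/4772646 + √(1*125532 + 7)/3909280 = -4159851*1/4772646 + √(125532 + 7)*(1/3909280) = -1386617/1590882 + √125539*(1/3909280) = -1386617/1590882 + √125539/3909280 ≈ -0.87151)
1/(p + X(463, 1746)) = 1/((-1386617/1590882 + √125539/3909280) + 1746*463) = 1/((-1386617/1590882 + √125539/3909280) + 808398) = 1/(1286064440419/1590882 + √125539/3909280)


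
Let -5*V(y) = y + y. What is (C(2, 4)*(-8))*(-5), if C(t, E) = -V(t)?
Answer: 32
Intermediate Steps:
V(y) = -2*y/5 (V(y) = -(y + y)/5 = -2*y/5)
C(t, E) = 2*t/5 (C(t, E) = -(-2)*t/5 = 2*t/5)
(C(2, 4)*(-8))*(-5) = (((⅖)*2)*(-8))*(-5) = ((⅘)*(-8))*(-5) = -32/5*(-5) = 32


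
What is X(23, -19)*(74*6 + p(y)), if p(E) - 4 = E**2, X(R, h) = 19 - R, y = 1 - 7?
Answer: -1936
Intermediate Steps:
y = -6
p(E) = 4 + E**2
X(23, -19)*(74*6 + p(y)) = (19 - 1*23)*(74*6 + (4 + (-6)**2)) = (19 - 23)*(444 + (4 + 36)) = -4*(444 + 40) = -4*484 = -1936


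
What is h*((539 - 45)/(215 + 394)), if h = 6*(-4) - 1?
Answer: -12350/609 ≈ -20.279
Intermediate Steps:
h = -25 (h = -24 - 1 = -25)
h*((539 - 45)/(215 + 394)) = -25*(539 - 45)/(215 + 394) = -12350/609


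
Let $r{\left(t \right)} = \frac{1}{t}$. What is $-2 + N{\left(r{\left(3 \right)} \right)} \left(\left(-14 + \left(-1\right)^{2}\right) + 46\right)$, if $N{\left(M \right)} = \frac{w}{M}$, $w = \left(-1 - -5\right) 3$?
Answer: $1186$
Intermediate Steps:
$w = 12$ ($w = \left(-1 + 5\right) 3 = 4 \cdot 3 = 12$)
$N{\left(M \right)} = \frac{12}{M}$
$-2 + N{\left(r{\left(3 \right)} \right)} \left(\left(-14 + \left(-1\right)^{2}\right) + 46\right) = -2 + \frac{12}{\frac{1}{3}} \left(\left(-14 + \left(-1\right)^{2}\right) + 46\right) = -2 + 12 \frac{1}{\frac{1}{3}} \left(\left(-14 + 1\right) + 46\right) = -2 + 12 \cdot 3 \left(-13 + 46\right) = -2 + 36 \cdot 33 = -2 + 1188 = 1186$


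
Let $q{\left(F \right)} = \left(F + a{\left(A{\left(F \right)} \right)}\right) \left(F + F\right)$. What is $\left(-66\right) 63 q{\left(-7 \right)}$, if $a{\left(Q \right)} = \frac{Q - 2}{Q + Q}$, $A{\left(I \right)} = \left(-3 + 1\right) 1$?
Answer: $-349272$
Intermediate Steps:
$A{\left(I \right)} = -2$ ($A{\left(I \right)} = \left(-2\right) 1 = -2$)
$a{\left(Q \right)} = \frac{-2 + Q}{2 Q}$
$q{\left(F \right)} = 2 F \left(1 + F\right)$ ($q{\left(F \right)} = \left(F + \frac{-2 - 2}{2 \left(-2\right)}\right) \left(F + F\right) = \left(F + \frac{1}{2} \left(- \frac{1}{2}\right) \left(-4\right)\right) 2 F = \left(F + 1\right) 2 F = \left(1 + F\right) 2 F = 2 F \left(1 + F\right)$)
$\left(-66\right) 63 q{\left(-7 \right)} = \left(-66\right) 63 \cdot 2 \left(-7\right) \left(1 - 7\right) = - 4158 \cdot 2 \left(-7\right) \left(-6\right) = \left(-4158\right) 84 = -349272$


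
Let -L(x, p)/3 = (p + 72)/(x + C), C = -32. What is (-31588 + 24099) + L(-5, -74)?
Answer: -277099/37 ≈ -7489.2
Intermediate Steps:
L(x, p) = -3*(72 + p)/(-32 + x) (L(x, p) = -3*(p + 72)/(x - 32) = -3*(72 + p)/(-32 + x))
(-31588 + 24099) + L(-5, -74) = (-31588 + 24099) + 3*(-72 - 1*(-74))/(-32 - 5) = -7489 + 3*(-72 + 74)/(-37) = -7489 + 3*(-1/37)*2 = -7489 - 6/37 = -277099/37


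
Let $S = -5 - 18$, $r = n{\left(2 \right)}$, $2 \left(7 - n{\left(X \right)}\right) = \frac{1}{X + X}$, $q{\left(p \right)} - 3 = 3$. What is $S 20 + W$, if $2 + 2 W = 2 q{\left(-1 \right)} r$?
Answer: $- \frac{1679}{4} \approx -419.75$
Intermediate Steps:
$q{\left(p \right)} = 6$ ($q{\left(p \right)} = 3 + 3 = 6$)
$n{\left(X \right)} = 7 - \frac{1}{4 X}$ ($n{\left(X \right)} = 7 - \frac{1}{2 \left(X + X\right)} = 7 - \frac{1}{2 \cdot 2 X} = 7 - \frac{\frac{1}{2} \frac{1}{X}}{2} = 7 - \frac{1}{4 X}$)
$r = \frac{55}{8}$ ($r = 7 - \frac{1}{4 \cdot 2} = 7 - \frac{1}{8} = \frac{55}{8} \approx 6.875$)
$S = -23$ ($S = -5 - 18 = -23$)
$W = \frac{161}{4}$ ($W = -1 + \frac{2 \cdot 6 \cdot \frac{55}{8}}{2} = -1 + \frac{12 \cdot \frac{55}{8}}{2} = -1 + \frac{1}{2} \cdot \frac{165}{2} = -1 + \frac{165}{4} = \frac{161}{4} \approx 40.25$)
$S 20 + W = \left(-23\right) 20 + \frac{161}{4} = -460 + \frac{161}{4} = - \frac{1679}{4}$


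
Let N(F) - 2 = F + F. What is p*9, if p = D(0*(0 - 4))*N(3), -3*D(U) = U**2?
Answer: 0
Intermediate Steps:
N(F) = 2 + 2*F (N(F) = 2 + (F + F) = 2 + 2*F)
D(U) = -U**2/3
p = 0 (p = (-(0*(0 - 4))**2/3)*(2 + 2*3) = (-(0*(-4))**2/3)*(2 + 6) = -1/3*0**2*8 = -1/3*0*8 = 0*8 = 0)
p*9 = 0*9 = 0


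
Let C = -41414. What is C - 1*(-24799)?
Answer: -16615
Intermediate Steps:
C - 1*(-24799) = -41414 - 1*(-24799) = -41414 + 24799 = -16615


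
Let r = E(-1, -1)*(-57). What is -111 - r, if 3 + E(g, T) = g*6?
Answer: -624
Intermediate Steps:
E(g, T) = -3 + 6*g (E(g, T) = -3 + g*6 = -3 + 6*g)
r = 513 (r = (-3 + 6*(-1))*(-57) = (-3 - 6)*(-57) = -9*(-57) = 513)
-111 - r = -111 - 1*513 = -111 - 513 = -624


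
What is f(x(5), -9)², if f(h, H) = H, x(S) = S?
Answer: 81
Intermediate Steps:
f(x(5), -9)² = (-9)² = 81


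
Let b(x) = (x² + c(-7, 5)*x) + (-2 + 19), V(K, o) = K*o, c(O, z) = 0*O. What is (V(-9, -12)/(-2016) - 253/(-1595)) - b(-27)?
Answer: -6056667/8120 ≈ -745.89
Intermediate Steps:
c(O, z) = 0
b(x) = 17 + x² (b(x) = (x² + 0*x) + (-2 + 19) = (x² + 0) + 17 = x² + 17 = 17 + x²)
(V(-9, -12)/(-2016) - 253/(-1595)) - b(-27) = (-9*(-12)/(-2016) - 253/(-1595)) - (17 + (-27)²) = (108*(-1/2016) - 253*(-1/1595)) - (17 + 729) = (-3/56 + 23/145) - 1*746 = 853/8120 - 746 = -6056667/8120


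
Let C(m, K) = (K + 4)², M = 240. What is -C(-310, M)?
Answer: -59536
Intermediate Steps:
C(m, K) = (4 + K)²
-C(-310, M) = -(4 + 240)² = -1*244² = -1*59536 = -59536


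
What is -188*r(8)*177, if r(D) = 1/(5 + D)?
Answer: -33276/13 ≈ -2559.7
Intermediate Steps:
-188*r(8)*177 = -188/(5 + 8)*177 = -188/13*177 = -33276/13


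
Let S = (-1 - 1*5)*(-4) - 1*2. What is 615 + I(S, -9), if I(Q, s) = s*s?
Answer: 696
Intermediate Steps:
S = 22 (S = (-1 - 5)*(-4) - 2 = -6*(-4) - 2 = 24 - 2 = 22)
I(Q, s) = s²
615 + I(S, -9) = 615 + (-9)² = 615 + 81 = 696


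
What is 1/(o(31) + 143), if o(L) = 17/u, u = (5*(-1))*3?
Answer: 15/2128 ≈ 0.0070489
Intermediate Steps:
u = -15 (u = -5*3 = -15)
o(L) = -17/15 (o(L) = 17/(-15) = 17*(-1/15) = -17/15)
1/(o(31) + 143) = 1/(-17/15 + 143) = 1/(2128/15) = 15/2128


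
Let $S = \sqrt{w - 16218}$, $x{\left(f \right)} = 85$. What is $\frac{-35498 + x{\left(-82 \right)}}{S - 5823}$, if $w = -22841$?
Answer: $\frac{29458557}{4849484} + \frac{5059 i \sqrt{39059}}{4849484} \approx 6.0746 + 0.20617 i$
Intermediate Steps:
$S = i \sqrt{39059}$ ($S = \sqrt{-22841 - 16218} = \sqrt{-39059} = i \sqrt{39059} \approx 197.63 i$)
$\frac{-35498 + x{\left(-82 \right)}}{S - 5823} = \frac{-35498 + 85}{i \sqrt{39059} - 5823} = - \frac{35413}{-5823 + i \sqrt{39059}}$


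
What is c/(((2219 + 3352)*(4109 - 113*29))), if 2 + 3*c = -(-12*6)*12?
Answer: 431/6952608 ≈ 6.1991e-5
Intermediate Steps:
c = 862/3 (c = -⅔ + (-(-12*6)*12)/3 = -⅔ + (-(-72)*12)/3 = -⅔ + (-1*(-864))/3 = -⅔ + (⅓)*864 = -⅔ + 288 = 862/3 ≈ 287.33)
c/(((2219 + 3352)*(4109 - 113*29))) = 862/(3*(((2219 + 3352)*(4109 - 113*29)))) = 862/(3*((5571*(4109 - 3277)))) = 862/(3*((5571*832))) = (862/3)/4635072 = (862/3)*(1/4635072) = 431/6952608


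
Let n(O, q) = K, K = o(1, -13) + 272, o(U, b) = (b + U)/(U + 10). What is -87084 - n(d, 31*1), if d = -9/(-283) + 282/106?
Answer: -960904/11 ≈ -87355.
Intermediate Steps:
d = 40380/14999 (d = -9*(-1/283) + 282*(1/106) = 9/283 + 141/53 = 40380/14999 ≈ 2.6922)
o(U, b) = (U + b)/(10 + U)
K = 2980/11 (K = (1 - 13)/(10 + 1) + 272 = -12/11 + 272 = 2980/11 ≈ 270.91)
n(O, q) = 2980/11
-87084 - n(d, 31*1) = -87084 - 1*2980/11 = -87084 - 2980/11 = -960904/11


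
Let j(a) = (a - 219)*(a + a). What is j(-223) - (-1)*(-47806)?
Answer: 149326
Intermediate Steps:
j(a) = 2*a*(-219 + a) (j(a) = (-219 + a)*(2*a) = 2*a*(-219 + a))
j(-223) - (-1)*(-47806) = 2*(-223)*(-219 - 223) - (-1)*(-47806) = 2*(-223)*(-442) - 1*47806 = 197132 - 47806 = 149326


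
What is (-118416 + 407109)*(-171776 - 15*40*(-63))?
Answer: -38677933368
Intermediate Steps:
(-118416 + 407109)*(-171776 - 15*40*(-63)) = 288693*(-171776 - 600*(-63)) = 288693*(-171776 + 37800) = 288693*(-133976) = -38677933368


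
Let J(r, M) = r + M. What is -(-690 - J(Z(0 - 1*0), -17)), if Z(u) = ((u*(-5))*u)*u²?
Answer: 673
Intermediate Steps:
Z(u) = -5*u⁴ (Z(u) = ((-5*u)*u)*u² = (-5*u²)*u² = -5*u⁴)
J(r, M) = M + r
-(-690 - J(Z(0 - 1*0), -17)) = -(-690 - (-17 - 5*(0 - 1*0)⁴)) = -(-690 - (-17 - 5*(0 + 0)⁴)) = -(-690 - (-17 - 5*0⁴)) = -(-690 - (-17 - 5*0)) = -(-690 - (-17 + 0)) = -(-690 - 1*(-17)) = -(-690 + 17) = -1*(-673) = 673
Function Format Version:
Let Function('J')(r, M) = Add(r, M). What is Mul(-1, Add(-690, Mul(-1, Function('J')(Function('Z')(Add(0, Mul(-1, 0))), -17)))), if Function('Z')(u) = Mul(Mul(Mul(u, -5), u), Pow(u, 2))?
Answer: 673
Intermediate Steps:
Function('Z')(u) = Mul(-5, Pow(u, 4)) (Function('Z')(u) = Mul(Mul(Mul(-5, u), u), Pow(u, 2)) = Mul(Mul(-5, Pow(u, 2)), Pow(u, 2)) = Mul(-5, Pow(u, 4)))
Function('J')(r, M) = Add(M, r)
Mul(-1, Add(-690, Mul(-1, Function('J')(Function('Z')(Add(0, Mul(-1, 0))), -17)))) = Mul(-1, Add(-690, Mul(-1, Add(-17, Mul(-5, Pow(Add(0, Mul(-1, 0)), 4)))))) = Mul(-1, Add(-690, Mul(-1, Add(-17, Mul(-5, Pow(Add(0, 0), 4)))))) = Mul(-1, Add(-690, Mul(-1, Add(-17, Mul(-5, Pow(0, 4)))))) = Mul(-1, Add(-690, Mul(-1, Add(-17, Mul(-5, 0))))) = Mul(-1, Add(-690, Mul(-1, Add(-17, 0)))) = Mul(-1, Add(-690, Mul(-1, -17))) = Mul(-1, Add(-690, 17)) = Mul(-1, -673) = 673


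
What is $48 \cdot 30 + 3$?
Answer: $1443$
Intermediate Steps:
$48 \cdot 30 + 3 = 1440 + 3 = 1443$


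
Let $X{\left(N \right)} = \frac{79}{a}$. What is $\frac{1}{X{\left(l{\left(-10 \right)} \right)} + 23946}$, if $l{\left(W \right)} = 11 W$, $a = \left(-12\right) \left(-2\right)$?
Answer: $\frac{24}{574783} \approx 4.1755 \cdot 10^{-5}$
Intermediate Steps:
$a = 24$
$X{\left(N \right)} = \frac{79}{24}$
$\frac{1}{X{\left(l{\left(-10 \right)} \right)} + 23946} = \frac{1}{\frac{79}{24} + 23946} = \frac{1}{\frac{574783}{24}} = \frac{24}{574783}$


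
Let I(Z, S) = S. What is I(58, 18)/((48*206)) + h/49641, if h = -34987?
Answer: -57509653/81808368 ≈ -0.70298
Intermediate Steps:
I(58, 18)/((48*206)) + h/49641 = 18/((48*206)) - 34987/49641 = 18/9888 - 34987*1/49641 = 18*(1/9888) - 34987/49641 = 3/1648 - 34987/49641 = -57509653/81808368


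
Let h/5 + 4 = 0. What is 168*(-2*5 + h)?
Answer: -5040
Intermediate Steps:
h = -20 (h = -20 + 5*0 = -20 + 0 = -20)
168*(-2*5 + h) = 168*(-2*5 - 20) = 168*(-10 - 20) = 168*(-30) = -5040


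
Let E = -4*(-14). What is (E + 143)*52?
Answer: 10348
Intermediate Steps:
E = 56
(E + 143)*52 = (56 + 143)*52 = 199*52 = 10348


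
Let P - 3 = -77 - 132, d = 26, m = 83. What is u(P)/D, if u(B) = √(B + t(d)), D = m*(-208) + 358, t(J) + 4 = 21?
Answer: -3*I*√21/16906 ≈ -0.00081319*I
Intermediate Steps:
t(J) = 17 (t(J) = -4 + 21 = 17)
D = -16906 (D = 83*(-208) + 358 = -17264 + 358 = -16906)
P = -206 (P = 3 + (-77 - 132) = 3 - 209 = -206)
u(B) = √(17 + B) (u(B) = √(B + 17) = √(17 + B))
u(P)/D = √(17 - 206)/(-16906) = √(-189)*(-1/16906) = (3*I*√21)*(-1/16906) = -3*I*√21/16906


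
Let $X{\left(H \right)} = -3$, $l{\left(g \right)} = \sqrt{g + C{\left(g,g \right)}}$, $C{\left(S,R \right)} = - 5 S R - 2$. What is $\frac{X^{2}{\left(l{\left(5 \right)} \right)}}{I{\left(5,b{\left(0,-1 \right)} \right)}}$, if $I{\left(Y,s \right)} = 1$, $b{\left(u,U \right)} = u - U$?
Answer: $9$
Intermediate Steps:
$C{\left(S,R \right)} = -2 - 5 R S$ ($C{\left(S,R \right)} = - 5 R S - 2 = -2 - 5 R S$)
$l{\left(g \right)} = \sqrt{-2 + g - 5 g^{2}}$ ($l{\left(g \right)} = \sqrt{g - \left(2 + 5 g g\right)} = \sqrt{g - \left(2 + 5 g^{2}\right)} = \sqrt{-2 + g - 5 g^{2}}$)
$\frac{X^{2}{\left(l{\left(5 \right)} \right)}}{I{\left(5,b{\left(0,-1 \right)} \right)}} = \frac{\left(-3\right)^{2}}{1} = 9 \cdot 1 = 9$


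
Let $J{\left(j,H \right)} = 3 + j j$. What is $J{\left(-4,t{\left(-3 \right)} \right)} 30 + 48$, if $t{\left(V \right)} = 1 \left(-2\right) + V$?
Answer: $618$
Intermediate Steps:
$t{\left(V \right)} = -2 + V$
$J{\left(j,H \right)} = 3 + j^{2}$
$J{\left(-4,t{\left(-3 \right)} \right)} 30 + 48 = \left(3 + \left(-4\right)^{2}\right) 30 + 48 = \left(3 + 16\right) 30 + 48 = 19 \cdot 30 + 48 = 570 + 48 = 618$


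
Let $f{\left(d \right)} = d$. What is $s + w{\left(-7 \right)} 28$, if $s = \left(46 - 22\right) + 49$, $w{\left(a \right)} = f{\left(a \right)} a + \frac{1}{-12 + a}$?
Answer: $\frac{27427}{19} \approx 1443.5$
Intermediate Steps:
$w{\left(a \right)} = a^{2} + \frac{1}{-12 + a}$ ($w{\left(a \right)} = a a + \frac{1}{-12 + a} = a^{2} + \frac{1}{-12 + a}$)
$s = 73$ ($s = 24 + 49 = 73$)
$s + w{\left(-7 \right)} 28 = 73 + \frac{1 + \left(-7\right)^{3} - 12 \left(-7\right)^{2}}{-12 - 7} \cdot 28 = 73 + \frac{1 - 343 - 588}{-19} \cdot 28 = 73 + - \frac{1 - 343 - 588}{19} \cdot 28 = 73 + \left(- \frac{1}{19}\right) \left(-930\right) 28 = 73 + \frac{930}{19} \cdot 28 = 73 + \frac{26040}{19} = \frac{27427}{19}$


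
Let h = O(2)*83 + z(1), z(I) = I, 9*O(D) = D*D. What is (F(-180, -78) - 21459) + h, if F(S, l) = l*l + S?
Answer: -139654/9 ≈ -15517.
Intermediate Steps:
O(D) = D²/9 (O(D) = (D*D)/9 = D²/9)
F(S, l) = S + l² (F(S, l) = l² + S = S + l²)
h = 341/9 (h = ((⅑)*2²)*83 + 1 = ((⅑)*4)*83 + 1 = (4/9)*83 + 1 = 332/9 + 1 = 341/9 ≈ 37.889)
(F(-180, -78) - 21459) + h = ((-180 + (-78)²) - 21459) + 341/9 = ((-180 + 6084) - 21459) + 341/9 = (5904 - 21459) + 341/9 = -15555 + 341/9 = -139654/9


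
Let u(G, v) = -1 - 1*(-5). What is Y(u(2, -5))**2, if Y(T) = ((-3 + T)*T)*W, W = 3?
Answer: 144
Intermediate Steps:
u(G, v) = 4 (u(G, v) = -1 + 5 = 4)
Y(T) = 3*T*(-3 + T) (Y(T) = ((-3 + T)*T)*3 = (T*(-3 + T))*3 = 3*T*(-3 + T))
Y(u(2, -5))**2 = (3*4*(-3 + 4))**2 = (3*4*1)**2 = 12**2 = 144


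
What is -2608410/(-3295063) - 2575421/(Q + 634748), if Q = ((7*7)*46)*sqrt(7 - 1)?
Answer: -1083930069408987481/331874247935101426 + 2902499467*sqrt(6)/201437270204 ≈ -3.2308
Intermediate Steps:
Q = 2254*sqrt(6) (Q = (49*46)*sqrt(6) = 2254*sqrt(6) ≈ 5521.1)
-2608410/(-3295063) - 2575421/(Q + 634748) = -2608410/(-3295063) - 2575421/(2254*sqrt(6) + 634748) = -2608410*(-1/3295063) - 2575421/(634748 + 2254*sqrt(6)) = 2608410/3295063 - 2575421/(634748 + 2254*sqrt(6))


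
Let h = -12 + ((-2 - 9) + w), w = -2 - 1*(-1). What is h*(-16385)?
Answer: 393240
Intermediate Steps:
w = -1 (w = -2 + 1 = -1)
h = -24 (h = -12 + ((-2 - 9) - 1) = -12 + (-11 - 1) = -12 - 12 = -24)
h*(-16385) = -24*(-16385) = 393240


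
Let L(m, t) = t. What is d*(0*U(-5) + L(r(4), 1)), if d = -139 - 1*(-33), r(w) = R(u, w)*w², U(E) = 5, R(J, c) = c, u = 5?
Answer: -106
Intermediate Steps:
r(w) = w³ (r(w) = w*w² = w³)
d = -106 (d = -139 + 33 = -106)
d*(0*U(-5) + L(r(4), 1)) = -106*(0*5 + 1) = -106*(0 + 1) = -106*1 = -106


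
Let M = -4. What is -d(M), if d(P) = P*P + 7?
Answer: -23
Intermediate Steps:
d(P) = 7 + P² (d(P) = P² + 7 = 7 + P²)
-d(M) = -(7 + (-4)²) = -(7 + 16) = -1*23 = -23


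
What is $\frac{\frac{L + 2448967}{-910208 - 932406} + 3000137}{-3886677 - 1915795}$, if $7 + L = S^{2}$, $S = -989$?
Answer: $- \frac{5528091011037}{10691716141808} \approx -0.51704$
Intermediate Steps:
$L = 978114$ ($L = -7 + \left(-989\right)^{2} = -7 + 978121 = 978114$)
$\frac{\frac{L + 2448967}{-910208 - 932406} + 3000137}{-3886677 - 1915795} = \frac{\frac{978114 + 2448967}{-910208 - 932406} + 3000137}{-3886677 - 1915795} = \frac{\frac{3427081}{-1842614} + 3000137}{-5802472} = \left(3427081 \left(- \frac{1}{1842614}\right) + 3000137\right) \left(- \frac{1}{5802472}\right) = \left(- \frac{3427081}{1842614} + 3000137\right) \left(- \frac{1}{5802472}\right) = \frac{5528091011037}{1842614} \left(- \frac{1}{5802472}\right) = - \frac{5528091011037}{10691716141808}$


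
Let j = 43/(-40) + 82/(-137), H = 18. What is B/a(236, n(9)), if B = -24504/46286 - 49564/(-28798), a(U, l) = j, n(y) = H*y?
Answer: -2176180763440/3056107878747 ≈ -0.71208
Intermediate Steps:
n(y) = 18*y
j = -9171/5480 (j = 43*(-1/40) + 82*(-1/137) = -43/40 - 82/137 = -9171/5480 ≈ -1.6735)
a(U, l) = -9171/5480
B = 397113278/333236057 (B = -24504*1/46286 - 49564*(-1/28798) = -12252/23143 + 24782/14399 = 397113278/333236057 ≈ 1.1917)
B/a(236, n(9)) = 397113278/(333236057*(-9171/5480)) = (397113278/333236057)*(-5480/9171) = -2176180763440/3056107878747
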